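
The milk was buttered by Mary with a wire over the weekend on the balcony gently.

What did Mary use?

'with a wire' marks the instrument of the buttering event.

a wire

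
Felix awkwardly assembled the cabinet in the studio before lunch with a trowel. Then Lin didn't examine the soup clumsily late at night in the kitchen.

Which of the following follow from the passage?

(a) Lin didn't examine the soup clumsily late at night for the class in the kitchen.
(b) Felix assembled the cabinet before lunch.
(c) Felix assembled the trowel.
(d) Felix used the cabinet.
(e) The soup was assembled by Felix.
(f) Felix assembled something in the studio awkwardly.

(a) Entailed — under negation, adding a further restriction is entailed: if no such examining event occurred, none occurred for the class either.
(b) Entailed — the original entails any weakening of itself; this just drops 'in the studio', 'with a trowel', 'awkwardly'.
(c) Not entailed — the trowel is the instrument, not what was assembled.
(d) Not entailed — the cabinet is the patient, not an instrument — Felix used a trowel.
(e) Not entailed — Felix assembled the cabinet, not the soup; the soup belongs to the examining event.
(f) Entailed — dropping 'before lunch', 'with a trowel' and generalizing the patient leaves a sub-description the original still satisfies.

(a), (b), (f)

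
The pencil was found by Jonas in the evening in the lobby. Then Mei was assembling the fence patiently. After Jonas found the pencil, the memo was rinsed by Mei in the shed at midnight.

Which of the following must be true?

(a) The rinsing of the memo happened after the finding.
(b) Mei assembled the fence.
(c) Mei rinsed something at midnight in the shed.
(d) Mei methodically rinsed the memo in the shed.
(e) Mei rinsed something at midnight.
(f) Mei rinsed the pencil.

(a), (c), (e)

(a) Entailed — the narrative places the finding before the rinsing.
(b) Not entailed — 'was assembling' is progressive on an accomplishment; it does not entail the completed 'assembled'.
(c) Entailed — generalizing the patient leaves a sub-description the original still satisfies.
(d) Not entailed — 'methodically' adds information not in the original event.
(e) Entailed — dropping 'in the shed' and generalizing the patient leaves a sub-description the original still satisfies.
(f) Not entailed — Mei rinsed the memo, not the pencil; the pencil belongs to the finding event.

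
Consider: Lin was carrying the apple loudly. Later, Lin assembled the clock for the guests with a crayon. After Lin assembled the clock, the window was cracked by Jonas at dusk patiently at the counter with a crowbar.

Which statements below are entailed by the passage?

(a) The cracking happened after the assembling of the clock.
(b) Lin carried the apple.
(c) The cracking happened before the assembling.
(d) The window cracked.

(a), (b), (d)

(a) Entailed — the narrative places the assembling before the cracking.
(b) Entailed — 'carry' is an activity; 'was carrying' entails that some carrying happened, so 'carried' holds.
(c) Not entailed — the narrative places the assembling before the cracking, not after.
(d) Entailed — 'Jonas cracked the window' is causative; it entails the inchoative 'the window cracked'.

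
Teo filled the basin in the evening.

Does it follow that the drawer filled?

no

Nothing is said about any drawer; only the basin is affected.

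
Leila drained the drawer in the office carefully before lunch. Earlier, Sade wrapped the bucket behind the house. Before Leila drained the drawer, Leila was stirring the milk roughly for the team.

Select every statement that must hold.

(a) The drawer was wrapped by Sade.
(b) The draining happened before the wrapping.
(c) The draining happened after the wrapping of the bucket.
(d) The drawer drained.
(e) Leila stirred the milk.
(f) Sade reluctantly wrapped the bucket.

(a) Not entailed — Sade wrapped the bucket, not the drawer; the drawer belongs to the draining event.
(b) Not entailed — the narrative places the wrapping before the draining, not after.
(c) Entailed — the narrative places the wrapping before the draining.
(d) Entailed — 'Leila drained the drawer' is causative; it entails the inchoative 'the drawer drained'.
(e) Entailed — 'stir' is an activity; 'was stirring' entails that some stirring happened, so 'stirred' holds.
(f) Not entailed — 'reluctantly' adds information not in the original event.

(c), (d), (e)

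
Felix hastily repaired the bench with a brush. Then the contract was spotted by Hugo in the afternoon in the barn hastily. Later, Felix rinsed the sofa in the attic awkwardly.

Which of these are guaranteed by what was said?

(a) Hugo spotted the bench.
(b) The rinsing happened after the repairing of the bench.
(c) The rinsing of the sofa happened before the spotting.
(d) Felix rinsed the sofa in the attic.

(a) Not entailed — Hugo spotted the contract, not the bench; the bench belongs to the repairing event.
(b) Entailed — the narrative places the repairing before the rinsing.
(c) Not entailed — the narrative places the spotting before the rinsing, not after.
(d) Entailed — this follows by dropping conjuncts from the rinsing event's description.

(b), (d)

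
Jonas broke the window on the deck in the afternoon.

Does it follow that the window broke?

yes

'Jonas broke the window' is the causative; it entails the inchoative 'the window broke'.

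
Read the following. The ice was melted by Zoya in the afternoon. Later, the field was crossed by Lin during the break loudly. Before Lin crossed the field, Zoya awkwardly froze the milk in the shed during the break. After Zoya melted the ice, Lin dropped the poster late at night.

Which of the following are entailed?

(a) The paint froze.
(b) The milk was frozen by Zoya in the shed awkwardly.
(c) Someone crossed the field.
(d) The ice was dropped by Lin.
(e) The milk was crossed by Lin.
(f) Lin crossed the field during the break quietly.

(b), (c)

(a) Not entailed — the milk is what froze, not the paint.
(b) Entailed — this follows by dropping conjuncts from the freezing event's description.
(c) Entailed — this follows by dropping conjuncts from the crossing event's description.
(d) Not entailed — Lin dropped the poster, not the ice; the ice belongs to the melting event.
(e) Not entailed — Lin crossed the field, not the milk; the milk belongs to the freezing event.
(f) Not entailed — 'quietly' adds a manner not in (and inconsistent with) the original.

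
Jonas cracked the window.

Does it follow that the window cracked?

'Jonas cracked the window' is the causative; it entails the inchoative 'the window cracked'.

yes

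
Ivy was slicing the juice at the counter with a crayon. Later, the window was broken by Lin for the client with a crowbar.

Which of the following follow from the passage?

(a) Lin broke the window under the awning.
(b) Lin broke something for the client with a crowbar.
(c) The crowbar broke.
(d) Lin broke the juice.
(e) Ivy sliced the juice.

(b)

(a) Not entailed — 'under the awning' adds information not in the original event.
(b) Entailed — generalizing the patient leaves a sub-description the original still satisfies.
(c) Not entailed — the window is what broke, not the crowbar.
(d) Not entailed — Lin broke the window, not the juice; the juice belongs to the slicing event.
(e) Not entailed — 'was slicing' is progressive on an accomplishment; it does not entail the completed 'sliced'.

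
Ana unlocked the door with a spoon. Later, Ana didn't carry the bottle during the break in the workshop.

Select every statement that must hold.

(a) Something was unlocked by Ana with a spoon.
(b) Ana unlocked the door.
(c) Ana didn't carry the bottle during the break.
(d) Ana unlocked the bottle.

(a) Entailed — generalizing the patient leaves a sub-description the original still satisfies.
(b) Entailed — this follows by dropping conjuncts from the unlocking event's description.
(c) Not entailed — dropping 'in the workshop' under negation is not valid — the original leaves open that Ana carried the bottle some other way.
(d) Not entailed — Ana unlocked the door, not the bottle; the bottle belongs to the carrying event.

(a), (b)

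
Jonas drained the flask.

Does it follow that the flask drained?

yes

'Jonas drained the flask' is the causative; it entails the inchoative 'the flask drained'.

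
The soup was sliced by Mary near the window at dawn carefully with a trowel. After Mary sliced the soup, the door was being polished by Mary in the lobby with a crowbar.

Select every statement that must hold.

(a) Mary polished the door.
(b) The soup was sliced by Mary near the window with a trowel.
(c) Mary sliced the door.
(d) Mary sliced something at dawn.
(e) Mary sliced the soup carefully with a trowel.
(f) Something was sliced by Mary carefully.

(a) Entailed — 'polish' is an activity; 'was polishing' entails that some polishing happened, so 'polished' holds.
(b) Entailed — this follows by dropping conjuncts from the slicing event's description.
(c) Not entailed — Mary sliced the soup, not the door; the door belongs to the polishing event.
(d) Entailed — this follows by dropping conjuncts from the slicing event's description.
(e) Entailed — the original entails any weakening of itself; this just drops 'near the window', 'at dawn'.
(f) Entailed — the original entails any weakening of itself; this just drops 'with a trowel', 'near the window', 'at dawn' and generalizes the patient.

(a), (b), (d), (e), (f)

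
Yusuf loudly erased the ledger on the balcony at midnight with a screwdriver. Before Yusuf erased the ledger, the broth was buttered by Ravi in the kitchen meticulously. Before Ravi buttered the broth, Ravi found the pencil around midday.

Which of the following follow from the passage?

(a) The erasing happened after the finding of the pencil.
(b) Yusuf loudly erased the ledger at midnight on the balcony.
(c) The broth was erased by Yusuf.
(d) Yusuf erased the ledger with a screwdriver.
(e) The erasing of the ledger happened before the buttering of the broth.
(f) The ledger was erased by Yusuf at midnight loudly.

(a), (b), (d), (f)

(a) Entailed — the narrative places the finding before the erasing.
(b) Entailed — dropping 'with a screwdriver' leaves a sub-description the original still satisfies.
(c) Not entailed — Yusuf erased the ledger, not the broth; the broth belongs to the buttering event.
(d) Entailed — the original entails any weakening of itself; this just drops 'at midnight', 'on the balcony', 'loudly'.
(e) Not entailed — the narrative places the buttering before the erasing, not after.
(f) Entailed — this follows by dropping conjuncts from the erasing event's description.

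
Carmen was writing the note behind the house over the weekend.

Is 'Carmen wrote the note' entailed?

'was writing' is progressive; for an accomplishment like 'write the note', it doesn't entail completion.

no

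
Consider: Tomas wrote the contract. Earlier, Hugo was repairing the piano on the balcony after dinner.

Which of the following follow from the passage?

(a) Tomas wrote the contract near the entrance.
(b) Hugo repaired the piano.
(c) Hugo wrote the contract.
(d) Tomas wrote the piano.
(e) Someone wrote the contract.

(e)

(a) Not entailed — 'near the entrance' adds information not in the original event.
(b) Not entailed — 'was repairing' is progressive on an accomplishment; it does not entail the completed 'repaired'.
(c) Not entailed — the passage has Tomas writing the contract, not Hugo.
(d) Not entailed — Tomas wrote the contract, not the piano; the piano belongs to the repairing event.
(e) Entailed — generalizing the agent leaves a sub-description the original still satisfies.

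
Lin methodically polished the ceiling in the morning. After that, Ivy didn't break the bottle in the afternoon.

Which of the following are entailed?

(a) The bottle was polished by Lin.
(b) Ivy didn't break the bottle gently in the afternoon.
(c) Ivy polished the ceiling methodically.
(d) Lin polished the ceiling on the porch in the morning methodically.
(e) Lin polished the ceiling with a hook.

(a) Not entailed — Lin polished the ceiling, not the bottle; the bottle belongs to the breaking event.
(b) Entailed — under negation, adding a further restriction is entailed: if no such breaking event occurred, none occurred gently either.
(c) Not entailed — the passage has Lin polishing the ceiling, not Ivy.
(d) Not entailed — 'on the porch' adds information not in the original event.
(e) Not entailed — 'with a hook' adds information not in the original event.

(b)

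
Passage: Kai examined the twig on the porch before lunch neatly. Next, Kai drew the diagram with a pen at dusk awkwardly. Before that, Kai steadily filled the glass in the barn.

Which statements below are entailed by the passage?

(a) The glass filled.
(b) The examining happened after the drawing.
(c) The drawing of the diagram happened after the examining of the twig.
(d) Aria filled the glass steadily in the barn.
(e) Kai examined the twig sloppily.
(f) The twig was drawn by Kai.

(a) Entailed — 'Kai filled the glass' is causative; it entails the inchoative 'the glass filled'.
(b) Not entailed — the narrative places the examining before the drawing, not after.
(c) Entailed — the narrative places the examining before the drawing.
(d) Not entailed — the passage has Kai filling the glass, not Aria.
(e) Not entailed — 'sloppily' adds a manner not in (and inconsistent with) the original.
(f) Not entailed — Kai drew the diagram, not the twig; the twig belongs to the examining event.

(a), (c)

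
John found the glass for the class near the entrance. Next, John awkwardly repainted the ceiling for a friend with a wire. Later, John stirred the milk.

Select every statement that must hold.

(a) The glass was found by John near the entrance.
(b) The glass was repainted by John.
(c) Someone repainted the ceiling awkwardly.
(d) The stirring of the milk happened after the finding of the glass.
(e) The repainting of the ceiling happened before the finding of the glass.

(a), (c), (d)

(a) Entailed — this follows by dropping conjuncts from the finding event's description.
(b) Not entailed — John repainted the ceiling, not the glass; the glass belongs to the finding event.
(c) Entailed — every conjunct here is already in the original repainting event.
(d) Entailed — the narrative places the finding before the stirring.
(e) Not entailed — the narrative places the finding before the repainting, not after.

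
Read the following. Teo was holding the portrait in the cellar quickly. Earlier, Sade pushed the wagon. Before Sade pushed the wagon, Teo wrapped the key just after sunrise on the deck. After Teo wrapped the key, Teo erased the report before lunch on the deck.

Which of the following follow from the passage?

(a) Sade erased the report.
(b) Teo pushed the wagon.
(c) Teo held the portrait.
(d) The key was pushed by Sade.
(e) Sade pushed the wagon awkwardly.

(c)

(a) Not entailed — the passage has Teo erasing the report, not Sade.
(b) Not entailed — the passage has Sade pushing the wagon, not Teo.
(c) Entailed — 'hold' is an activity; 'was holding' entails that some holding happened, so 'held' holds.
(d) Not entailed — Sade pushed the wagon, not the key; the key belongs to the wrapping event.
(e) Not entailed — 'awkwardly' adds information not in the original event.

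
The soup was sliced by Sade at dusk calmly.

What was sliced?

the soup

'the soup' marks the patient of the slicing event.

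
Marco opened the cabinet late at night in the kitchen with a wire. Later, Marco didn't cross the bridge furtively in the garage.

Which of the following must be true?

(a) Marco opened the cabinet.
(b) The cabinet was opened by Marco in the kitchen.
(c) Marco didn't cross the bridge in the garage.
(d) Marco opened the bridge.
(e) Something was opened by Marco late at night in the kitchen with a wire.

(a), (b), (e)

(a) Entailed — every conjunct here is already in the original opening event.
(b) Entailed — dropping 'late at night', 'with a wire' leaves a sub-description the original still satisfies.
(c) Not entailed — dropping 'furtively' under negation is not valid — the original leaves open that Marco crossed the bridge some other way.
(d) Not entailed — Marco opened the cabinet, not the bridge; the bridge belongs to the crossing event.
(e) Entailed — this follows by dropping conjuncts from the opening event's description.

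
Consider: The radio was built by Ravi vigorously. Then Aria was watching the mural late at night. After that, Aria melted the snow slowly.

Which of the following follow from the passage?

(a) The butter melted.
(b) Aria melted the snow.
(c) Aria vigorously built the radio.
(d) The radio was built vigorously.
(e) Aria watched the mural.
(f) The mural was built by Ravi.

(b), (d), (e)

(a) Not entailed — the snow is what melted, not the butter.
(b) Entailed — the original entails any weakening of itself; this just drops 'slowly'.
(c) Not entailed — the passage has Ravi building the radio, not Aria.
(d) Entailed — this follows by dropping conjuncts from the building event's description.
(e) Entailed — 'watch' is an activity; 'was watching' entails that some watching happened, so 'watched' holds.
(f) Not entailed — Ravi built the radio, not the mural; the mural belongs to the watching event.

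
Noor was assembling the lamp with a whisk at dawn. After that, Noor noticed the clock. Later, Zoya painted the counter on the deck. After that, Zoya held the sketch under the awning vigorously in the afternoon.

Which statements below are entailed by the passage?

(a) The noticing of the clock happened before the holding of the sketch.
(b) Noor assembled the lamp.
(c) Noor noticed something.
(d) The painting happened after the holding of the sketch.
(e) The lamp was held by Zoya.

(a), (c)

(a) Entailed — the narrative places the noticing before the holding.
(b) Not entailed — 'was assembling' is progressive on an accomplishment; it does not entail the completed 'assembled'.
(c) Entailed — generalizing the patient leaves a sub-description the original still satisfies.
(d) Not entailed — the narrative places the painting before the holding, not after.
(e) Not entailed — Zoya held the sketch, not the lamp; the lamp belongs to the assembling event.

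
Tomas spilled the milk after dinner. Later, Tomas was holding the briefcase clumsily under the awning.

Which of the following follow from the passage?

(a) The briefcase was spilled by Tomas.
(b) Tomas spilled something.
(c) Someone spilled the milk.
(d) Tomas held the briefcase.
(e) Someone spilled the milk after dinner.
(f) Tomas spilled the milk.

(a) Not entailed — Tomas spilled the milk, not the briefcase; the briefcase belongs to the holding event.
(b) Entailed — dropping 'after dinner' and generalizing the patient leaves a sub-description the original still satisfies.
(c) Entailed — every conjunct here is already in the original spilling event.
(d) Entailed — 'hold' is an activity; 'was holding' entails that some holding happened, so 'held' holds.
(e) Entailed — every conjunct here is already in the original spilling event.
(f) Entailed — the original entails any weakening of itself; this just drops 'after dinner'.

(b), (c), (d), (e), (f)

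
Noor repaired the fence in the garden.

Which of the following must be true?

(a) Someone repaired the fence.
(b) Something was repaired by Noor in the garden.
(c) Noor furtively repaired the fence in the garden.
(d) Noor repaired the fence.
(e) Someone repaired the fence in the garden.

(a), (b), (d), (e)

(a) Entailed — this follows by dropping conjuncts from the repairing event's description.
(b) Entailed — every conjunct here is already in the original repairing event.
(c) Not entailed — 'furtively' adds information not in the original event.
(d) Entailed — dropping 'in the garden' leaves a sub-description the original still satisfies.
(e) Entailed — every conjunct here is already in the original repairing event.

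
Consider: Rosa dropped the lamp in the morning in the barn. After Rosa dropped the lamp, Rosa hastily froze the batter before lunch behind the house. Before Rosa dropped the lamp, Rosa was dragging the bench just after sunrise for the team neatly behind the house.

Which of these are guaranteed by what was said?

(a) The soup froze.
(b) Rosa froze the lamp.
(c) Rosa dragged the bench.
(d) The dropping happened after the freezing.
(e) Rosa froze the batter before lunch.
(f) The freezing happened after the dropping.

(a) Not entailed — the batter is what froze, not the soup.
(b) Not entailed — Rosa froze the batter, not the lamp; the lamp belongs to the dropping event.
(c) Entailed — 'drag' is an activity; 'was dragging' entails that some dragging happened, so 'dragged' holds.
(d) Not entailed — the narrative places the dropping before the freezing, not after.
(e) Entailed — every conjunct here is already in the original freezing event.
(f) Entailed — the narrative places the dropping before the freezing.

(c), (e), (f)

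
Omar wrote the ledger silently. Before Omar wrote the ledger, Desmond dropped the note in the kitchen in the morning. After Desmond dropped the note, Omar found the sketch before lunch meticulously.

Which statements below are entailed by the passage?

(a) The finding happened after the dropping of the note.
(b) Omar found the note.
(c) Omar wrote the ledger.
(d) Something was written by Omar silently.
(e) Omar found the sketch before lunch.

(a) Entailed — the narrative places the dropping before the finding.
(b) Not entailed — Omar found the sketch, not the note; the note belongs to the dropping event.
(c) Entailed — every conjunct here is already in the original writing event.
(d) Entailed — this follows by dropping conjuncts from the writing event's description.
(e) Entailed — the original entails any weakening of itself; this just drops 'meticulously'.

(a), (c), (d), (e)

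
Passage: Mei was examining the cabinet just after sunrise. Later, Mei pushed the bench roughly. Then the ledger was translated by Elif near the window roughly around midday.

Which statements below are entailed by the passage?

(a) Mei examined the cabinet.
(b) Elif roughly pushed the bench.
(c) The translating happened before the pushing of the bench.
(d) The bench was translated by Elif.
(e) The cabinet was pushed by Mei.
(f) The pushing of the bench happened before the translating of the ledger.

(a), (f)

(a) Entailed — 'examine' is an activity; 'was examining' entails that some examining happened, so 'examined' holds.
(b) Not entailed — the passage has Mei pushing the bench, not Elif.
(c) Not entailed — the narrative places the pushing before the translating, not after.
(d) Not entailed — Elif translated the ledger, not the bench; the bench belongs to the pushing event.
(e) Not entailed — Mei pushed the bench, not the cabinet; the cabinet belongs to the examining event.
(f) Entailed — the narrative places the pushing before the translating.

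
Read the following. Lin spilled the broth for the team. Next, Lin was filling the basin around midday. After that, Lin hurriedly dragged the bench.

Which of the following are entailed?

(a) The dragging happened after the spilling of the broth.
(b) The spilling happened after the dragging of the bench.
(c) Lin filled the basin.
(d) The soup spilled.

(a)

(a) Entailed — the narrative places the spilling before the dragging.
(b) Not entailed — the narrative places the spilling before the dragging, not after.
(c) Not entailed — 'was filling' is progressive on an accomplishment; it does not entail the completed 'filled'.
(d) Not entailed — the broth is what spilled, not the soup.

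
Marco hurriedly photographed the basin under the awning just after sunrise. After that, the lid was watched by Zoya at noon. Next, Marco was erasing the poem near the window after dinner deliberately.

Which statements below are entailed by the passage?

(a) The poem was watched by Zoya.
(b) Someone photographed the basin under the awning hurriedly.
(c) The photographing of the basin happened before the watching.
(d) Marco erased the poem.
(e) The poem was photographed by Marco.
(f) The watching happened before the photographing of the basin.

(a) Not entailed — Zoya watched the lid, not the poem; the poem belongs to the erasing event.
(b) Entailed — this follows by dropping conjuncts from the photographing event's description.
(c) Entailed — the narrative places the photographing before the watching.
(d) Not entailed — 'was erasing' is progressive on an accomplishment; it does not entail the completed 'erased'.
(e) Not entailed — Marco photographed the basin, not the poem; the poem belongs to the erasing event.
(f) Not entailed — the narrative places the photographing before the watching, not after.

(b), (c)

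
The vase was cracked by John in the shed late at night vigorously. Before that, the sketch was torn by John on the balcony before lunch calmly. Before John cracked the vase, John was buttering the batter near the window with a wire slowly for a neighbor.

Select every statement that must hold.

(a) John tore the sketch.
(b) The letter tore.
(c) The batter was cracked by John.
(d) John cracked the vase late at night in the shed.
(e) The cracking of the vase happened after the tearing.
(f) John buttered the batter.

(a), (d), (e)

(a) Entailed — the original entails any weakening of itself; this just drops 'on the balcony', 'calmly', 'before lunch'.
(b) Not entailed — the sketch is what tore, not the letter.
(c) Not entailed — John cracked the vase, not the batter; the batter belongs to the buttering event.
(d) Entailed — this follows by dropping conjuncts from the cracking event's description.
(e) Entailed — the narrative places the tearing before the cracking.
(f) Not entailed — 'was buttering' is progressive on an accomplishment; it does not entail the completed 'buttered'.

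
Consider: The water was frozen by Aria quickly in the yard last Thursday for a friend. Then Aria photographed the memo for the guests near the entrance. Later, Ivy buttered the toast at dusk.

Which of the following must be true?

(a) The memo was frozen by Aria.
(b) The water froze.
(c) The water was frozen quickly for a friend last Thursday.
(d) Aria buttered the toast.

(a) Not entailed — Aria froze the water, not the memo; the memo belongs to the photographing event.
(b) Entailed — 'Aria froze the water' is causative; it entails the inchoative 'the water froze'.
(c) Entailed — every conjunct here is already in the original freezing event.
(d) Not entailed — the passage has Ivy buttering the toast, not Aria.

(b), (c)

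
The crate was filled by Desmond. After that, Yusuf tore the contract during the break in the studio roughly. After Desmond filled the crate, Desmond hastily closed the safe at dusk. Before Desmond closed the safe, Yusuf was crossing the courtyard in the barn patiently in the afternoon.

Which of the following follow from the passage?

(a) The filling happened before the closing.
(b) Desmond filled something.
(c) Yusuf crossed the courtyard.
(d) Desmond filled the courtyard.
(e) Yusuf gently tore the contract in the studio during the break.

(a), (b)

(a) Entailed — the narrative places the filling before the closing.
(b) Entailed — every conjunct here is already in the original filling event.
(c) Not entailed — 'was crossing' is progressive on an accomplishment; it does not entail the completed 'crossed'.
(d) Not entailed — Desmond filled the crate, not the courtyard; the courtyard belongs to the crossing event.
(e) Not entailed — 'gently' adds a manner not in (and inconsistent with) the original.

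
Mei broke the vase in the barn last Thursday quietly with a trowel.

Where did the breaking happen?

in the barn

'in the barn' marks the location of the breaking event.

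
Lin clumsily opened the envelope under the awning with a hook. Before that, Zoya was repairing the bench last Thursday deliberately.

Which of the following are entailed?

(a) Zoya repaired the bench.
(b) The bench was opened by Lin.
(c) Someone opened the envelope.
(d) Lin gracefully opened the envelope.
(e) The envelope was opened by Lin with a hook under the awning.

(a) Not entailed — 'was repairing' is progressive on an accomplishment; it does not entail the completed 'repaired'.
(b) Not entailed — Lin opened the envelope, not the bench; the bench belongs to the repairing event.
(c) Entailed — dropping 'under the awning', 'with a hook', 'clumsily' and generalizing the agent leaves a sub-description the original still satisfies.
(d) Not entailed — 'gracefully' adds a manner not in (and inconsistent with) the original.
(e) Entailed — this follows by dropping conjuncts from the opening event's description.

(c), (e)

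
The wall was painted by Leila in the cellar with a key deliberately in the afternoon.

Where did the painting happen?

in the cellar

'in the cellar' marks the location of the painting event.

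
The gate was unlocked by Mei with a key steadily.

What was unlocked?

'the gate' marks the patient of the unlocking event.

the gate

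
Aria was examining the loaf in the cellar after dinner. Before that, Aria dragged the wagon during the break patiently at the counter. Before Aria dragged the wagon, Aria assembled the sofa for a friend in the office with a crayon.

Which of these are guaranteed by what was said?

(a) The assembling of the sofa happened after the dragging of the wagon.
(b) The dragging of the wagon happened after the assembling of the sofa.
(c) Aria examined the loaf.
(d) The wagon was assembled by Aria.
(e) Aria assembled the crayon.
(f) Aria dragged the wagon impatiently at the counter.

(a) Not entailed — the narrative places the assembling before the dragging, not after.
(b) Entailed — the narrative places the assembling before the dragging.
(c) Entailed — 'examine' is an activity; 'was examining' entails that some examining happened, so 'examined' holds.
(d) Not entailed — Aria assembled the sofa, not the wagon; the wagon belongs to the dragging event.
(e) Not entailed — the crayon is the instrument, not what was assembled.
(f) Not entailed — 'impatiently' adds a manner not in (and inconsistent with) the original.

(b), (c)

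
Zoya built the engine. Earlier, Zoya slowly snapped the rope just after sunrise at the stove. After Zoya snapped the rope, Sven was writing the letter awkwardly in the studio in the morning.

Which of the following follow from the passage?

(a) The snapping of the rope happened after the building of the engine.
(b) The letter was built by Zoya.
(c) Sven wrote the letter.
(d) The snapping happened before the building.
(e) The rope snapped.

(d), (e)

(a) Not entailed — the narrative places the snapping before the building, not after.
(b) Not entailed — Zoya built the engine, not the letter; the letter belongs to the writing event.
(c) Not entailed — 'was writing' is progressive on an accomplishment; it does not entail the completed 'wrote'.
(d) Entailed — the narrative places the snapping before the building.
(e) Entailed — 'Zoya snapped the rope' is causative; it entails the inchoative 'the rope snapped'.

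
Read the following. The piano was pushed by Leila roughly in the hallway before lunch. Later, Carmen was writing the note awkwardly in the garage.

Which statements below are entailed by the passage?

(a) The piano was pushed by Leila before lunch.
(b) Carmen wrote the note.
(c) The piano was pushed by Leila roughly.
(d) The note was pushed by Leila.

(a) Entailed — dropping 'roughly', 'in the hallway' leaves a sub-description the original still satisfies.
(b) Not entailed — 'was writing' is progressive on an accomplishment; it does not entail the completed 'wrote'.
(c) Entailed — the original entails any weakening of itself; this just drops 'before lunch', 'in the hallway'.
(d) Not entailed — Leila pushed the piano, not the note; the note belongs to the writing event.

(a), (c)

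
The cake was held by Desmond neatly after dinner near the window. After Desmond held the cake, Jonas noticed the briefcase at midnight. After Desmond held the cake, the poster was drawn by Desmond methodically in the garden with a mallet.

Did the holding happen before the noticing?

yes

The narrative orders the holding before the noticing.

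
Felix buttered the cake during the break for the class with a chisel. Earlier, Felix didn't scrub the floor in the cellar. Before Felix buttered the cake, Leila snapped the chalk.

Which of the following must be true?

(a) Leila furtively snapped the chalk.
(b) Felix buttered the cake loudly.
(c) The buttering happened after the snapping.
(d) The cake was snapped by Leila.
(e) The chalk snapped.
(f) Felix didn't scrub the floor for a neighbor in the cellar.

(c), (e), (f)

(a) Not entailed — 'furtively' adds information not in the original event.
(b) Not entailed — 'loudly' adds information not in the original event.
(c) Entailed — the narrative places the snapping before the buttering.
(d) Not entailed — Leila snapped the chalk, not the cake; the cake belongs to the buttering event.
(e) Entailed — 'Leila snapped the chalk' is causative; it entails the inchoative 'the chalk snapped'.
(f) Entailed — under negation, adding a further restriction is entailed: if no such scrubbing event occurred, none occurred for a neighbor either.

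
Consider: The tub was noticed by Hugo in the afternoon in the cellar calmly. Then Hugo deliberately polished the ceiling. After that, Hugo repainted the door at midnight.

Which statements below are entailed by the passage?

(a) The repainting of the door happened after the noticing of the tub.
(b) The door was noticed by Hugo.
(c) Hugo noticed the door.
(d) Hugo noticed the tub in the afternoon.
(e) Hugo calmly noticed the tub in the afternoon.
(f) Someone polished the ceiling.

(a), (d), (e), (f)

(a) Entailed — the narrative places the noticing before the repainting.
(b) Not entailed — Hugo noticed the tub, not the door; the door belongs to the repainting event.
(c) Not entailed — Hugo noticed the tub, not the door; the door belongs to the repainting event.
(d) Entailed — every conjunct here is already in the original noticing event.
(e) Entailed — dropping 'in the cellar' leaves a sub-description the original still satisfies.
(f) Entailed — every conjunct here is already in the original polishing event.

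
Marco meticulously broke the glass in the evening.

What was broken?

the glass

'the glass' marks the patient of the breaking event.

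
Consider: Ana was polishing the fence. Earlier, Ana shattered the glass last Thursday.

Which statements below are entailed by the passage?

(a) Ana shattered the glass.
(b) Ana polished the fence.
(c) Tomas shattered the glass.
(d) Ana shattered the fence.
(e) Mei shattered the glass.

(a), (b)

(a) Entailed — every conjunct here is already in the original shattering event.
(b) Entailed — 'polish' is an activity; 'was polishing' entails that some polishing happened, so 'polished' holds.
(c) Not entailed — the passage has Ana shattering the glass, not Tomas.
(d) Not entailed — Ana shattered the glass, not the fence; the fence belongs to the polishing event.
(e) Not entailed — the passage has Ana shattering the glass, not Mei.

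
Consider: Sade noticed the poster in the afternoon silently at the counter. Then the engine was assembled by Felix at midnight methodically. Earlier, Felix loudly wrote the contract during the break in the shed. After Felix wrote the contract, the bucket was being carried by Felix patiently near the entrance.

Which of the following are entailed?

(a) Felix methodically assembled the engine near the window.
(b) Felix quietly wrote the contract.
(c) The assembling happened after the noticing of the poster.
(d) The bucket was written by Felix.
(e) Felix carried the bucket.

(a) Not entailed — 'near the window' adds information not in the original event.
(b) Not entailed — 'quietly' adds a manner not in (and inconsistent with) the original.
(c) Entailed — the narrative places the noticing before the assembling.
(d) Not entailed — Felix wrote the contract, not the bucket; the bucket belongs to the carrying event.
(e) Entailed — 'carry' is an activity; 'was carrying' entails that some carrying happened, so 'carried' holds.

(c), (e)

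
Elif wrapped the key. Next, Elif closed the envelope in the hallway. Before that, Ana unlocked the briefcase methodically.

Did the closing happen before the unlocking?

no

The narrative orders the unlocking before the closing.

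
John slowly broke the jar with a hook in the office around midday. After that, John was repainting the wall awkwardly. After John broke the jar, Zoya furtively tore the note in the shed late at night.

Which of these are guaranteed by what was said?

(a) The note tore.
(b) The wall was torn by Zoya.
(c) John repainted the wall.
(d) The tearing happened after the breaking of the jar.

(a) Entailed — 'Zoya tore the note' is causative; it entails the inchoative 'the note tore'.
(b) Not entailed — Zoya tore the note, not the wall; the wall belongs to the repainting event.
(c) Not entailed — 'was repainting' is progressive on an accomplishment; it does not entail the completed 'repainted'.
(d) Entailed — the narrative places the breaking before the tearing.

(a), (d)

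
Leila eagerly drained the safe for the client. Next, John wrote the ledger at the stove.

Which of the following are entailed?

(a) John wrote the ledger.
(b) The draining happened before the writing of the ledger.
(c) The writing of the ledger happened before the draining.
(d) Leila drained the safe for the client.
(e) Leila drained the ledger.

(a), (b), (d)

(a) Entailed — dropping 'at the stove' leaves a sub-description the original still satisfies.
(b) Entailed — the narrative places the draining before the writing.
(c) Not entailed — the narrative places the draining before the writing, not after.
(d) Entailed — the original entails any weakening of itself; this just drops 'eagerly'.
(e) Not entailed — Leila drained the safe, not the ledger; the ledger belongs to the writing event.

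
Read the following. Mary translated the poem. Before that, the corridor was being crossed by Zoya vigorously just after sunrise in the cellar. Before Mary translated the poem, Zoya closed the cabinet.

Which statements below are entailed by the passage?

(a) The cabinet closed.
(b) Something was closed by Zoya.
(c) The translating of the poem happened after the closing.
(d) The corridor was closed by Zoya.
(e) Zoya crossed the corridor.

(a), (b), (c)

(a) Entailed — 'Zoya closed the cabinet' is causative; it entails the inchoative 'the cabinet closed'.
(b) Entailed — generalizing the patient leaves a sub-description the original still satisfies.
(c) Entailed — the narrative places the closing before the translating.
(d) Not entailed — Zoya closed the cabinet, not the corridor; the corridor belongs to the crossing event.
(e) Not entailed — 'was crossing' is progressive on an accomplishment; it does not entail the completed 'crossed'.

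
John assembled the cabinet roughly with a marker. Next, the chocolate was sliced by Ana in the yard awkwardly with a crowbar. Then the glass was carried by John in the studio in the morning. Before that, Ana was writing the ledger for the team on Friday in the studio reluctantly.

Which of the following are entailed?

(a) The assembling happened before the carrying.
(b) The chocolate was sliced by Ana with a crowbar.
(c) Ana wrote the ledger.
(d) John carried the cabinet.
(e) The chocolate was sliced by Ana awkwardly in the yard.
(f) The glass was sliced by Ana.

(a) Entailed — the narrative places the assembling before the carrying.
(b) Entailed — every conjunct here is already in the original slicing event.
(c) Not entailed — 'was writing' is progressive on an accomplishment; it does not entail the completed 'wrote'.
(d) Not entailed — John carried the glass, not the cabinet; the cabinet belongs to the assembling event.
(e) Entailed — the original entails any weakening of itself; this just drops 'with a crowbar'.
(f) Not entailed — Ana sliced the chocolate, not the glass; the glass belongs to the carrying event.

(a), (b), (e)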